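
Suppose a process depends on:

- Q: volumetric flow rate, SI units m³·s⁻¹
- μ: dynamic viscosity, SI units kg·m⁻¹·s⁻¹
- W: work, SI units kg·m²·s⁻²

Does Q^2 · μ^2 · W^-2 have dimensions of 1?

yes

Sum the exponent of each base dimension across the product:
  M: 2·[Q]_M + 2·[μ]_M − 2·[W]_M = 2·(0) + 2·(1) − 2·(1) = 0
  L: 2·[Q]_L + 2·[μ]_L − 2·[W]_L = 2·(3) + 2·(-1) − 2·(2) = 0
  T: 2·[Q]_T + 2·[μ]_T − 2·[W]_T = 2·(-1) + 2·(-1) − 2·(-2) = 0
All base exponents vanish — dimensionless.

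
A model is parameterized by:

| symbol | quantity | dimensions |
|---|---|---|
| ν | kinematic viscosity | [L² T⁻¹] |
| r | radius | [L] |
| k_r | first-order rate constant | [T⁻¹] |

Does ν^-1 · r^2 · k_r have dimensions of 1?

Sum the exponent of each base dimension across the product:
  L: −[ν]_L + 2·[r]_L + [k_r]_L = −(2) + 2·(1) + (0) = 0
  T: −[ν]_T + 2·[r]_T + [k_r]_T = −(-1) + 2·(0) + (-1) = 0
All base exponents vanish — dimensionless.

yes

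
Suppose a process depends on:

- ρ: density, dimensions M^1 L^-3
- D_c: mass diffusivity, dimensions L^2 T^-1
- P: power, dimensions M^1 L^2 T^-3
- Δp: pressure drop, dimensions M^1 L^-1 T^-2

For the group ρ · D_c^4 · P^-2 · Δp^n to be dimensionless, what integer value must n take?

1

Balance the M exponent: (1)·n from Δp, plus (1) + 4·(0) − 2·(1) = -1 from the rest, must sum to zero.
n − 1 = 0, so n = 1.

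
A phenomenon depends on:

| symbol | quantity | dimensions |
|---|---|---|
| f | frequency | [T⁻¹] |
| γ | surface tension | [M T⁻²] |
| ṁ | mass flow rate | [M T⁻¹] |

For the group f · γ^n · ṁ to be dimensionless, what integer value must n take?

-1

Balance the M exponent: (1)·n from γ, plus (0) + (1) = 1 from the rest, must sum to zero.
n + 1 = 0, so n = -1.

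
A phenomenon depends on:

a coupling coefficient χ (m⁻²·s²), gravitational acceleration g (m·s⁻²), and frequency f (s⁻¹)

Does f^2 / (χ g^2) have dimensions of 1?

yes

Sum the exponent of each base dimension across the product:
  L: −[χ]_L − 2·[g]_L + 2·[f]_L = −(-2) − 2·(1) + 2·(0) = 0
  T: −[χ]_T − 2·[g]_T + 2·[f]_T = −(2) − 2·(-2) + 2·(-1) = 0
All base exponents vanish — dimensionless.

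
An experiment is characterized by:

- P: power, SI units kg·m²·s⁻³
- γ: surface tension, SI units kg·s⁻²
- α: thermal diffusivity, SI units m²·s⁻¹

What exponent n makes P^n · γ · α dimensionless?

Balance the M exponent: (1)·n from P, plus (1) + (0) = 1 from the rest, must sum to zero.
n + 1 = 0, so n = -1.

-1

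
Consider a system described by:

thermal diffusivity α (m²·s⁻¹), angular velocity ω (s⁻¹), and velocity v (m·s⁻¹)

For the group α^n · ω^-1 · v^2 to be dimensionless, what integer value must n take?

Balance the L exponent: (2)·n from α, plus −(0) + 2·(1) = 2 from the rest, must sum to zero.
2n + 2 = 0, so n = -1.

-1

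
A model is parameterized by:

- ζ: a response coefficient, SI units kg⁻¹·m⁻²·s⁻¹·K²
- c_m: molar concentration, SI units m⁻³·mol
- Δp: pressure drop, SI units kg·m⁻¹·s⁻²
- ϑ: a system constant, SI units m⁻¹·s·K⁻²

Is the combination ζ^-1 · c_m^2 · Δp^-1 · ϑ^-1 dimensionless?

Sum the exponent of each base dimension across the product:
  M: −[ζ]_M + 2·[c_m]_M − [Δp]_M − [ϑ]_M = −(-1) + 2·(0) − (1) − (0) = 0
  L: −[ζ]_L + 2·[c_m]_L − [Δp]_L − [ϑ]_L = −(-2) + 2·(-3) − (-1) − (-1) = -2
  T: −[ζ]_T + 2·[c_m]_T − [Δp]_T − [ϑ]_T = −(-1) + 2·(0) − (-2) − (1) = 2
  Θ: −[ζ]_Θ + 2·[c_m]_Θ − [Δp]_Θ − [ϑ]_Θ = −(2) + 2·(0) − (0) − (-2) = 0
  N: −[ζ]_N + 2·[c_m]_N − [Δp]_N − [ϑ]_N = −(0) + 2·(1) − (0) − (0) = 2
Net dimensions [L⁻² T² N²] ≠ [1] — not dimensionless.

no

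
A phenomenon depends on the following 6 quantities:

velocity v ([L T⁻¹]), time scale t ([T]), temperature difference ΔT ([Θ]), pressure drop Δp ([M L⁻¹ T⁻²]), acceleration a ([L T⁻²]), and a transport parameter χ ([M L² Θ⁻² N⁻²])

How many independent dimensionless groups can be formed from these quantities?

1

There are 6 variables and 5 base dimensions (M, L, T, Θ, N).
The dimension matrix has rank 5.
Independent dimensionless groups: 6 − 5 = 1.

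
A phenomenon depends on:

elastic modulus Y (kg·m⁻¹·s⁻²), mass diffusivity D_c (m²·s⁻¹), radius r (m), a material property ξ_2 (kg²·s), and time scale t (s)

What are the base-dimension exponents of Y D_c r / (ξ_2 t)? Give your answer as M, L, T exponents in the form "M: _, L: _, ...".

M: -1, L: 2, T: -5

Collect each base-dimension exponent across the product:
  M: (1) + (0) + (0) − (2) − (0) = -1
  L: (-1) + (2) + (1) − (0) − (0) = 2
  T: (-2) + (-1) + (0) − (1) − (1) = -5
So the dimensions are [M⁻¹ L² T⁻⁵].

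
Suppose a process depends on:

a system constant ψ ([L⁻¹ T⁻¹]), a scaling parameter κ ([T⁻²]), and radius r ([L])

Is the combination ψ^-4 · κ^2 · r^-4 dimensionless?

yes

Sum the exponent of each base dimension across the product:
  L: −4·[ψ]_L + 2·[κ]_L − 4·[r]_L = −4·(-1) + 2·(0) − 4·(1) = 0
  T: −4·[ψ]_T + 2·[κ]_T − 4·[r]_T = −4·(-1) + 2·(-2) − 4·(0) = 0
All base exponents vanish — dimensionless.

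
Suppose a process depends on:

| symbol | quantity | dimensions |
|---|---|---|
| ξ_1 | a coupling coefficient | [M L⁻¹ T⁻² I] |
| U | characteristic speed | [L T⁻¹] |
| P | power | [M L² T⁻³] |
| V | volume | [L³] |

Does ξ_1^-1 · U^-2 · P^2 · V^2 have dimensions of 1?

Sum the exponent of each base dimension across the product:
  M: −[ξ_1]_M − 2·[U]_M + 2·[P]_M + 2·[V]_M = −(1) − 2·(0) + 2·(1) + 2·(0) = 1
  L: −[ξ_1]_L − 2·[U]_L + 2·[P]_L + 2·[V]_L = −(-1) − 2·(1) + 2·(2) + 2·(3) = 9
  T: −[ξ_1]_T − 2·[U]_T + 2·[P]_T + 2·[V]_T = −(-2) − 2·(-1) + 2·(-3) + 2·(0) = -2
  I: −[ξ_1]_I − 2·[U]_I + 2·[P]_I + 2·[V]_I = −(1) − 2·(0) + 2·(0) + 2·(0) = -1
Net dimensions [M L⁹ T⁻² I⁻¹] ≠ [1] — not dimensionless.

no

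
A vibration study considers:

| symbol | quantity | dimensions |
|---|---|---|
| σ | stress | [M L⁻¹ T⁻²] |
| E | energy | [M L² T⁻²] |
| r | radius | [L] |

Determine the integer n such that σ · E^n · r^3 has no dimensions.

-1

Balance the M exponent: (1)·n from E, plus (1) + 3·(0) = 1 from the rest, must sum to zero.
n + 1 = 0, so n = -1.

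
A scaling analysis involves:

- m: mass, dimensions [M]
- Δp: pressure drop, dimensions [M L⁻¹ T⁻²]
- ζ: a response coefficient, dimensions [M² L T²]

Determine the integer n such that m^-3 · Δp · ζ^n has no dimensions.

1

Balance the M exponent: (2)·n from ζ, plus −3·(1) + (1) = -2 from the rest, must sum to zero.
2n − 2 = 0, so n = 1.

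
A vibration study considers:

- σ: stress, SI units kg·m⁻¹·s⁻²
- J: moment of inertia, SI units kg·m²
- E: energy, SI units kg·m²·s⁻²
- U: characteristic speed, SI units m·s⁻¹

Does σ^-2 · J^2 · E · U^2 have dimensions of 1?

Sum the exponent of each base dimension across the product:
  M: −2·[σ]_M + 2·[J]_M + [E]_M + 2·[U]_M = −2·(1) + 2·(1) + (1) + 2·(0) = 1
  L: −2·[σ]_L + 2·[J]_L + [E]_L + 2·[U]_L = −2·(-1) + 2·(2) + (2) + 2·(1) = 10
  T: −2·[σ]_T + 2·[J]_T + [E]_T + 2·[U]_T = −2·(-2) + 2·(0) + (-2) + 2·(-1) = 0
Net dimensions [M L¹⁰] ≠ [1] — not dimensionless.

no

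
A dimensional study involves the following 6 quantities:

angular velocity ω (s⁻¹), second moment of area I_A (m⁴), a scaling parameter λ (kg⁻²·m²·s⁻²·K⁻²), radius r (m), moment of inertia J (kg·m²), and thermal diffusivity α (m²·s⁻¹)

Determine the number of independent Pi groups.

There are 6 variables and 4 base dimensions (M, L, T, Θ).
The dimension matrix has rank 4.
Independent dimensionless groups: 6 − 4 = 2.

2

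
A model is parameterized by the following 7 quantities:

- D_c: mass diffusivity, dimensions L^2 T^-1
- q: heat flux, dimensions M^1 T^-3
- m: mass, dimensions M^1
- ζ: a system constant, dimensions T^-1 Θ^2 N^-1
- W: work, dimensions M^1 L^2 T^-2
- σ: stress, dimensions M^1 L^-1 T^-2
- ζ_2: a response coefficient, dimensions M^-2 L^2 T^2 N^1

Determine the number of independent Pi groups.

2

There are 7 variables and 5 base dimensions (M, L, T, Θ, N).
The dimension matrix has rank 5.
Independent dimensionless groups: 7 − 5 = 2.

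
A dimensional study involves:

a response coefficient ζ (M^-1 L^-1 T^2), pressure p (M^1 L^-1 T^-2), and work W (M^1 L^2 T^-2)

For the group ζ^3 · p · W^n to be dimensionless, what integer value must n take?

2

Balance the M exponent: (1)·n from W, plus 3·(-1) + (1) = -2 from the rest, must sum to zero.
n − 2 = 0, so n = 2.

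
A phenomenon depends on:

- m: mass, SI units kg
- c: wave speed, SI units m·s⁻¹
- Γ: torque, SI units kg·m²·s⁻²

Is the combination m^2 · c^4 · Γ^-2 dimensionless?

yes

Sum the exponent of each base dimension across the product:
  M: 2·[m]_M + 4·[c]_M − 2·[Γ]_M = 2·(1) + 4·(0) − 2·(1) = 0
  L: 2·[m]_L + 4·[c]_L − 2·[Γ]_L = 2·(0) + 4·(1) − 2·(2) = 0
  T: 2·[m]_T + 4·[c]_T − 2·[Γ]_T = 2·(0) + 4·(-1) − 2·(-2) = 0
  I: 2·[m]_I + 4·[c]_I − 2·[Γ]_I = 2·(0) + 4·(0) − 2·(0) = 0
All base exponents vanish — dimensionless.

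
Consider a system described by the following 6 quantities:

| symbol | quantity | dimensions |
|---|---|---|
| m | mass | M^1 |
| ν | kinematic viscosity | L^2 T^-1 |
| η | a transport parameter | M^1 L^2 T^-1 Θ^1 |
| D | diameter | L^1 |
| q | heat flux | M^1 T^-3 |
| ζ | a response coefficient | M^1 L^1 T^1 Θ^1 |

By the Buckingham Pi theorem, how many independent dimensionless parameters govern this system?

2

There are 6 variables and 4 base dimensions (M, L, T, Θ).
The dimension matrix has rank 4.
Independent dimensionless groups: 6 − 4 = 2.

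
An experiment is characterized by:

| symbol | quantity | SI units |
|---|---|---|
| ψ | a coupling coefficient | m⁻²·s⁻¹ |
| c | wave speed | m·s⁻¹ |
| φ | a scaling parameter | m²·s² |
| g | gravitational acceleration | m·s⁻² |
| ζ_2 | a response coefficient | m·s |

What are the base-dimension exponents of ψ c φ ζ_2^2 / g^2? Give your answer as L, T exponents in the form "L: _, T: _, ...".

Collect each base-dimension exponent across the product:
  L: (-2) + (1) + (2) − 2·(1) + 2·(1) = 1
  T: (-1) + (-1) + (2) − 2·(-2) + 2·(1) = 6
So the dimensions are [L T⁶].

L: 1, T: 6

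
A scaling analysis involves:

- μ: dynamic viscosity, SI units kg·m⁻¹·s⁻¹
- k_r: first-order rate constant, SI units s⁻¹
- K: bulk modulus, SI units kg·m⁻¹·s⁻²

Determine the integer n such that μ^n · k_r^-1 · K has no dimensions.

-1

Balance the M exponent: (1)·n from μ, plus −(0) + (1) = 1 from the rest, must sum to zero.
n + 1 = 0, so n = -1.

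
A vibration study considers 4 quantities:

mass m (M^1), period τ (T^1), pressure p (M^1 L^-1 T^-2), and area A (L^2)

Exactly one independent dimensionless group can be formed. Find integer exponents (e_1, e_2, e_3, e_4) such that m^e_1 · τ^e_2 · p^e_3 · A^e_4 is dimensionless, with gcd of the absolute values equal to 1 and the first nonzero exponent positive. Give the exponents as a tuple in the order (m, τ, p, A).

M: e_1·(1) + e_2·(0) + e_3·(1) + e_4·(0) = 0
L: e_1·(0) + e_2·(0) + e_3·(-1) + e_4·(2) = 0
T: e_1·(0) + e_2·(1) + e_3·(-2) + e_4·(0) = 0
Solving this homogeneous linear system for the smallest-integer solution (first nonzero entry positive) gives (2, -4, -2, -1).

(2, -4, -2, -1)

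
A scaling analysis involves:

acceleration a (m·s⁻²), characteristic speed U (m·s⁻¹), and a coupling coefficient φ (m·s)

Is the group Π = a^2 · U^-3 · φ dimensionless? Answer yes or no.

yes

Sum the exponent of each base dimension across the product:
  L: 2·[a]_L − 3·[U]_L + [φ]_L = 2·(1) − 3·(1) + (1) = 0
  T: 2·[a]_T − 3·[U]_T + [φ]_T = 2·(-2) − 3·(-1) + (1) = 0
All base exponents vanish — dimensionless.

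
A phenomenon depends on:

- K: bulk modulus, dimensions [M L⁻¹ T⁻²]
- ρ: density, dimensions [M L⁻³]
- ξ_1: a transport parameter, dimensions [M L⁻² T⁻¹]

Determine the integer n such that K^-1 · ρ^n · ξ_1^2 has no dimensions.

Balance the M exponent: (1)·n from ρ, plus −(1) + 2·(1) = 1 from the rest, must sum to zero.
n + 1 = 0, so n = -1.

-1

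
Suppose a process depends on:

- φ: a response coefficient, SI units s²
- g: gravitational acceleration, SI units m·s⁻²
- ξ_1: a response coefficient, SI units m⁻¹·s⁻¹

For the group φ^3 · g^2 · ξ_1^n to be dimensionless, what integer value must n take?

2

Balance the L exponent: (-1)·n from ξ_1, plus 3·(0) + 2·(1) = 2 from the rest, must sum to zero.
−n + 2 = 0, so n = 2.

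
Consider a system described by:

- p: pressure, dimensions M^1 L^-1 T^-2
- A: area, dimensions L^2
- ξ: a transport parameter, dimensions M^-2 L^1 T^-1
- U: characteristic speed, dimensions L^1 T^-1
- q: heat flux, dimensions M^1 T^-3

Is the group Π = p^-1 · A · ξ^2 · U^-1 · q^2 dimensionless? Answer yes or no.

no

Sum the exponent of each base dimension across the product:
  M: −[p]_M + [A]_M + 2·[ξ]_M − [U]_M + 2·[q]_M = −(1) + (0) + 2·(-2) − (0) + 2·(1) = -3
  L: −[p]_L + [A]_L + 2·[ξ]_L − [U]_L + 2·[q]_L = −(-1) + (2) + 2·(1) − (1) + 2·(0) = 4
  T: −[p]_T + [A]_T + 2·[ξ]_T − [U]_T + 2·[q]_T = −(-2) + (0) + 2·(-1) − (-1) + 2·(-3) = -5
Net dimensions [M⁻³ L⁴ T⁻⁵] ≠ [1] — not dimensionless.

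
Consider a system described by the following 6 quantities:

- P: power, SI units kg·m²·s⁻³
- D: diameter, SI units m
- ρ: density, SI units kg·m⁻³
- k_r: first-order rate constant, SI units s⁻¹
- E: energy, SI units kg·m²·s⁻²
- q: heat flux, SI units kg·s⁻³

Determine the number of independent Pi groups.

There are 6 variables and 3 base dimensions (M, L, T).
The dimension matrix has rank 3.
Independent dimensionless groups: 6 − 3 = 3.

3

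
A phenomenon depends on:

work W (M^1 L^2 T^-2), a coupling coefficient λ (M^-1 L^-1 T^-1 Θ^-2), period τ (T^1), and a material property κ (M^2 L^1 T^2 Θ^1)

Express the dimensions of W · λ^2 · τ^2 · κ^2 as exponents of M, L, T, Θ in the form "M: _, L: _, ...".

Collect each base-dimension exponent across the product:
  M: (1) + 2·(-1) + 2·(0) + 2·(2) = 3
  L: (2) + 2·(-1) + 2·(0) + 2·(1) = 2
  T: (-2) + 2·(-1) + 2·(1) + 2·(2) = 2
  Θ: (0) + 2·(-2) + 2·(0) + 2·(1) = -2
So the dimensions are [M³ L² T² Θ⁻²].

M: 3, L: 2, T: 2, Θ: -2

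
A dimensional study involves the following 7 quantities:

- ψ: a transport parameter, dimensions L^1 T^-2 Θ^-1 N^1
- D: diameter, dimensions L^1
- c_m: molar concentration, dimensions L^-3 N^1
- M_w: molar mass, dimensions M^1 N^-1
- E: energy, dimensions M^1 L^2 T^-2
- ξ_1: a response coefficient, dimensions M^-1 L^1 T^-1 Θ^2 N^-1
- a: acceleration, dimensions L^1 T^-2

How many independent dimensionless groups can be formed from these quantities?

2

There are 7 variables and 5 base dimensions (M, L, T, Θ, N).
The dimension matrix has rank 5.
Independent dimensionless groups: 7 − 5 = 2.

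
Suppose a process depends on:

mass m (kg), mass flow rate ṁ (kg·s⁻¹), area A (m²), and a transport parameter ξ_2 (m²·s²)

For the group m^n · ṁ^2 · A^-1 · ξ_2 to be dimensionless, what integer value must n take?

-2

Balance the M exponent: (1)·n from m, plus 2·(1) − (0) + (0) = 2 from the rest, must sum to zero.
n + 2 = 0, so n = -2.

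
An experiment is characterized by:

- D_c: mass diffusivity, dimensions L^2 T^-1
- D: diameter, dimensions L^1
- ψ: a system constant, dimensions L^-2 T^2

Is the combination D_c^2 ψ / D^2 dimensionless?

yes

Sum the exponent of each base dimension across the product:
  L: 2·[D_c]_L − 2·[D]_L + [ψ]_L = 2·(2) − 2·(1) + (-2) = 0
  T: 2·[D_c]_T − 2·[D]_T + [ψ]_T = 2·(-1) − 2·(0) + (2) = 0
All base exponents vanish — dimensionless.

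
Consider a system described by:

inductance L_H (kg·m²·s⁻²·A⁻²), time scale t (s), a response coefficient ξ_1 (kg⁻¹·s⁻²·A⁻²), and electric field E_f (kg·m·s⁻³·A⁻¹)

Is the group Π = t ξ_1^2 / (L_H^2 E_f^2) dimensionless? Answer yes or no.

Sum the exponent of each base dimension across the product:
  M: −2·[L_H]_M + [t]_M + 2·[ξ_1]_M − 2·[E_f]_M = −2·(1) + (0) + 2·(-1) − 2·(1) = -6
  L: −2·[L_H]_L + [t]_L + 2·[ξ_1]_L − 2·[E_f]_L = −2·(2) + (0) + 2·(0) − 2·(1) = -6
  T: −2·[L_H]_T + [t]_T + 2·[ξ_1]_T − 2·[E_f]_T = −2·(-2) + (1) + 2·(-2) − 2·(-3) = 7
  I: −2·[L_H]_I + [t]_I + 2·[ξ_1]_I − 2·[E_f]_I = −2·(-2) + (0) + 2·(-2) − 2·(-1) = 2
Net dimensions [M⁻⁶ L⁻⁶ T⁷ I²] ≠ [1] — not dimensionless.

no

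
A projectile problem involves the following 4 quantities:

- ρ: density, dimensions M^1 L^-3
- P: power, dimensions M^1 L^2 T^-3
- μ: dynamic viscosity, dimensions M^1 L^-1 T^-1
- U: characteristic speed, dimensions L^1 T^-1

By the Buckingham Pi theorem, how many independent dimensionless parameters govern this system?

There are 4 variables and 3 base dimensions (M, L, T).
The dimension matrix has rank 3.
Independent dimensionless groups: 4 − 3 = 1.

1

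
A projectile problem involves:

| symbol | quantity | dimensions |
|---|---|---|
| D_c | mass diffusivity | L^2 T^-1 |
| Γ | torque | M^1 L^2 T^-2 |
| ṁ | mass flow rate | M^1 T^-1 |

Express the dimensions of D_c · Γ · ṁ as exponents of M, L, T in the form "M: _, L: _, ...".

M: 2, L: 4, T: -4

Collect each base-dimension exponent across the product:
  M: (0) + (1) + (1) = 2
  L: (2) + (2) + (0) = 4
  T: (-1) + (-2) + (-1) = -4
So the dimensions are [M² L⁴ T⁻⁴].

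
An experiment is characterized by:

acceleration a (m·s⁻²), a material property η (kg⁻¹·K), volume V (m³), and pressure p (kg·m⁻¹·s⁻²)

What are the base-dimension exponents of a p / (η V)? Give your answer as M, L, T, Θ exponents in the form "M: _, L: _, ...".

M: 2, L: -3, T: -4, Θ: -1

Collect each base-dimension exponent across the product:
  M: (0) − (-1) − (0) + (1) = 2
  L: (1) − (0) − (3) + (-1) = -3
  T: (-2) − (0) − (0) + (-2) = -4
  Θ: (0) − (1) − (0) + (0) = -1
So the dimensions are [M² L⁻³ T⁻⁴ Θ⁻¹].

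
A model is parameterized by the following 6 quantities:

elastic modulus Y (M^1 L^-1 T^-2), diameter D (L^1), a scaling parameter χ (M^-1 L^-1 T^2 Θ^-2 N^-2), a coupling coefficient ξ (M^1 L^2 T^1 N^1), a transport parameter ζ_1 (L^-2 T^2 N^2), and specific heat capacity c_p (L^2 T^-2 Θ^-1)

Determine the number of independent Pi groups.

1

There are 6 variables and 5 base dimensions (M, L, T, Θ, N).
The dimension matrix has rank 5.
Independent dimensionless groups: 6 − 5 = 1.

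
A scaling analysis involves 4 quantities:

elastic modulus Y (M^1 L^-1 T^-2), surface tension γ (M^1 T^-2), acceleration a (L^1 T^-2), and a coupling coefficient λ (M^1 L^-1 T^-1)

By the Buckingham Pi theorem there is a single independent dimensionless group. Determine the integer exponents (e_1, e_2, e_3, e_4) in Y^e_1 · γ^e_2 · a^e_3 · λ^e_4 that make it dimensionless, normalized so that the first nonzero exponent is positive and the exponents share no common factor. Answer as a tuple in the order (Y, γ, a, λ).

M: e_1·(1) + e_2·(1) + e_3·(0) + e_4·(1) = 0
L: e_1·(-1) + e_2·(0) + e_3·(1) + e_4·(-1) = 0
T: e_1·(-2) + e_2·(-2) + e_3·(-2) + e_4·(-1) = 0
Solving this homogeneous linear system for the smallest-integer solution (first nonzero entry positive) gives (1, 1, -1, -2).

(1, 1, -1, -2)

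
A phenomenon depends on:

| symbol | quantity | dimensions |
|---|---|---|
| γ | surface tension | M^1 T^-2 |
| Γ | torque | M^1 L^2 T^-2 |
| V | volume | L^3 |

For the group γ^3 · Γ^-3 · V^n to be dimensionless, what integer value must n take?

Balance the L exponent: (3)·n from V, plus 3·(0) − 3·(2) = -6 from the rest, must sum to zero.
3n − 6 = 0, so n = 2.

2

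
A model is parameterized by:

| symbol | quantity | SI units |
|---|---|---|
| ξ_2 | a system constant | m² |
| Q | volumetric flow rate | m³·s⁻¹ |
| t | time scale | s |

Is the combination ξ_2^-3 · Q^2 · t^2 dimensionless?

Sum the exponent of each base dimension across the product:
  L: −3·[ξ_2]_L + 2·[Q]_L + 2·[t]_L = −3·(2) + 2·(3) + 2·(0) = 0
  T: −3·[ξ_2]_T + 2·[Q]_T + 2·[t]_T = −3·(0) + 2·(-1) + 2·(1) = 0
All base exponents vanish — dimensionless.

yes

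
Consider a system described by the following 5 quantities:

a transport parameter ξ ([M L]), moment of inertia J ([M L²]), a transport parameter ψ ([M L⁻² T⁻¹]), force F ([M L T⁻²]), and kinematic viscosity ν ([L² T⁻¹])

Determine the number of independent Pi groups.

2

There are 5 variables and 3 base dimensions (M, L, T).
The dimension matrix has rank 3.
Independent dimensionless groups: 5 − 3 = 2.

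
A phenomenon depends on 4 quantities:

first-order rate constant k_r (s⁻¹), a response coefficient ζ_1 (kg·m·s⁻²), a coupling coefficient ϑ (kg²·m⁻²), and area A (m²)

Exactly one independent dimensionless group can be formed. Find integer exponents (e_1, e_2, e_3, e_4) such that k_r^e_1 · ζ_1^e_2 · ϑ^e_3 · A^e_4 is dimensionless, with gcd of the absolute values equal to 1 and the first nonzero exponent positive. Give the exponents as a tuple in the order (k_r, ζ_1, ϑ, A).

(4, -2, 1, 2)

M: e_1·(0) + e_2·(1) + e_3·(2) + e_4·(0) = 0
L: e_1·(0) + e_2·(1) + e_3·(-2) + e_4·(2) = 0
T: e_1·(-1) + e_2·(-2) + e_3·(0) + e_4·(0) = 0
Solving this homogeneous linear system for the smallest-integer solution (first nonzero entry positive) gives (4, -2, 1, 2).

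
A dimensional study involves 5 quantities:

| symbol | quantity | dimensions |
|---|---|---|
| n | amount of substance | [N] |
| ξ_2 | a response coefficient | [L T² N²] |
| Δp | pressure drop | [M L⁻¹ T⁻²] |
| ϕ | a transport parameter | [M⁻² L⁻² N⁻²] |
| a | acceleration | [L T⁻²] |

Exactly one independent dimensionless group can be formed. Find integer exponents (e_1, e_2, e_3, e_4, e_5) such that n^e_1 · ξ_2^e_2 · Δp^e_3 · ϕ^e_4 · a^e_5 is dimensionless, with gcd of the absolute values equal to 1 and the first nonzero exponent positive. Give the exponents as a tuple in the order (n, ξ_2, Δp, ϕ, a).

M: e_1·(0) + e_2·(0) + e_3·(1) + e_4·(-2) + e_5·(0) = 0
L: e_1·(0) + e_2·(1) + e_3·(-1) + e_4·(-2) + e_5·(1) = 0
T: e_1·(0) + e_2·(2) + e_3·(-2) + e_4·(0) + e_5·(-2) = 0
N: e_1·(1) + e_2·(2) + e_3·(0) + e_4·(-2) + e_5·(0) = 0
Solving this homogeneous linear system for the smallest-integer solution (first nonzero entry positive) gives (4, -3, -2, -1, -1).

(4, -3, -2, -1, -1)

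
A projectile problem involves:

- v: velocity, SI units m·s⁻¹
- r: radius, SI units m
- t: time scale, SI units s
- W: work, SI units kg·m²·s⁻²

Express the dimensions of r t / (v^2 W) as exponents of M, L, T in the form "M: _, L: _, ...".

M: -1, L: -3, T: 5

Collect each base-dimension exponent across the product:
  M: −2·(0) + (0) + (0) − (1) = -1
  L: −2·(1) + (1) + (0) − (2) = -3
  T: −2·(-1) + (0) + (1) − (-2) = 5
So the dimensions are [M⁻¹ L⁻³ T⁵].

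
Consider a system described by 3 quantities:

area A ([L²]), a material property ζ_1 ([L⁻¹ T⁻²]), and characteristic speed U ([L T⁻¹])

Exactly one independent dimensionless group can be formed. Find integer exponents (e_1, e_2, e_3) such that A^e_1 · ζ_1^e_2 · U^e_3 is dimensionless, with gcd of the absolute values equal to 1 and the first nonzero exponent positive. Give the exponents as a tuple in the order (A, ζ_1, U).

L: e_1·(2) + e_2·(-1) + e_3·(1) = 0
T: e_1·(0) + e_2·(-2) + e_3·(-1) = 0
Solving this homogeneous linear system for the smallest-integer solution (first nonzero entry positive) gives (3, 2, -4).

(3, 2, -4)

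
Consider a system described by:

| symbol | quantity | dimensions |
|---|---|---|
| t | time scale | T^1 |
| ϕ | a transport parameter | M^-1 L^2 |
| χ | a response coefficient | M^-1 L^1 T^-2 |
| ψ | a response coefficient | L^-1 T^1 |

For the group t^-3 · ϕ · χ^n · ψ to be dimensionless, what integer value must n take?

-1

Balance the M exponent: (-1)·n from χ, plus −3·(0) + (-1) + (0) = -1 from the rest, must sum to zero.
−n − 1 = 0, so n = -1.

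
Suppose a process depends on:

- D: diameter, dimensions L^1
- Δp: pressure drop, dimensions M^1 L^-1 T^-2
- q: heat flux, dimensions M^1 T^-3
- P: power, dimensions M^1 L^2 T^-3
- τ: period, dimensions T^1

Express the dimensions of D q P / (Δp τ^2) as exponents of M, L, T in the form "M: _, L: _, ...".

Collect each base-dimension exponent across the product:
  M: (0) − (1) + (1) + (1) − 2·(0) = 1
  L: (1) − (-1) + (0) + (2) − 2·(0) = 4
  T: (0) − (-2) + (-3) + (-3) − 2·(1) = -6
So the dimensions are [M L⁴ T⁻⁶].

M: 1, L: 4, T: -6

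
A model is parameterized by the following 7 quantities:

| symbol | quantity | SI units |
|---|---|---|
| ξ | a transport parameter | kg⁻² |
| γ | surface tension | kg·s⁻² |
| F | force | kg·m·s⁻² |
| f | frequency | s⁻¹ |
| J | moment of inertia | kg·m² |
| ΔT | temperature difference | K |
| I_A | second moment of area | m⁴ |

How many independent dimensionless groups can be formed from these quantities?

3

There are 7 variables and 4 base dimensions (M, L, T, Θ).
The dimension matrix has rank 4.
Independent dimensionless groups: 7 − 4 = 3.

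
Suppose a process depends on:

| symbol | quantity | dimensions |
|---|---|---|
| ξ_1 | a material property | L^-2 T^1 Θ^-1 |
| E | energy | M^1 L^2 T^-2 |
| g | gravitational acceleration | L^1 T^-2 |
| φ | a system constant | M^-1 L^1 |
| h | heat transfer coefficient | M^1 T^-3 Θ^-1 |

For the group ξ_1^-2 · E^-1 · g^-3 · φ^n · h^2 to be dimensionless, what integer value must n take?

1

Balance the M exponent: (-1)·n from φ, plus −2·(0) − (1) − 3·(0) + 2·(1) = 1 from the rest, must sum to zero.
−n + 1 = 0, so n = 1.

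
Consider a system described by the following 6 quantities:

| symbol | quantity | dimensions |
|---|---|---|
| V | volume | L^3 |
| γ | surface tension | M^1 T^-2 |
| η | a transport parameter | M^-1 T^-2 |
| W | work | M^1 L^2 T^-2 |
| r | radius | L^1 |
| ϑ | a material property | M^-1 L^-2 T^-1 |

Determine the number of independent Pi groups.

There are 6 variables and 3 base dimensions (M, L, T).
The dimension matrix has rank 3.
Independent dimensionless groups: 6 − 3 = 3.

3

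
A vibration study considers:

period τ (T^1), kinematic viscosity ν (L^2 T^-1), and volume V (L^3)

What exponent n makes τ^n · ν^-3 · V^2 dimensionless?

Balance the T exponent: (1)·n from τ, plus −3·(-1) + 2·(0) = 3 from the rest, must sum to zero.
n + 3 = 0, so n = -3.

-3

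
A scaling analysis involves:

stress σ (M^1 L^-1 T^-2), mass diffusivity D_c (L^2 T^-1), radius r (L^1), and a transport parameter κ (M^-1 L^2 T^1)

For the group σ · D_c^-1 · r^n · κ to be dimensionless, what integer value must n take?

Balance the L exponent: (1)·n from r, plus (-1) − (2) + (2) = -1 from the rest, must sum to zero.
n − 1 = 0, so n = 1.

1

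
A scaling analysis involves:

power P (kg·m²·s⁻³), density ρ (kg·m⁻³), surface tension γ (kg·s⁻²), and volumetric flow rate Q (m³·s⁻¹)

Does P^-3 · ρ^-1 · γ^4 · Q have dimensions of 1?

Sum the exponent of each base dimension across the product:
  M: −3·[P]_M − [ρ]_M + 4·[γ]_M + [Q]_M = −3·(1) − (1) + 4·(1) + (0) = 0
  L: −3·[P]_L − [ρ]_L + 4·[γ]_L + [Q]_L = −3·(2) − (-3) + 4·(0) + (3) = 0
  T: −3·[P]_T − [ρ]_T + 4·[γ]_T + [Q]_T = −3·(-3) − (0) + 4·(-2) + (-1) = 0
All base exponents vanish — dimensionless.

yes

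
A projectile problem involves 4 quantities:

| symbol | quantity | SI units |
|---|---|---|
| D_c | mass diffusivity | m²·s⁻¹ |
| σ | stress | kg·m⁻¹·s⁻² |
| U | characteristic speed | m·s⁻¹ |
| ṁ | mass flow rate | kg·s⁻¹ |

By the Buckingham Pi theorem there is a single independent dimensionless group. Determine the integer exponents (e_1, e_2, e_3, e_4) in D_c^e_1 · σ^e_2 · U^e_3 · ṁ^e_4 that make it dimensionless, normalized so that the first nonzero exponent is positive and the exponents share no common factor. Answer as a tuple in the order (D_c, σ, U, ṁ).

(2, 1, -3, -1)

M: e_1·(0) + e_2·(1) + e_3·(0) + e_4·(1) = 0
L: e_1·(2) + e_2·(-1) + e_3·(1) + e_4·(0) = 0
T: e_1·(-1) + e_2·(-2) + e_3·(-1) + e_4·(-1) = 0
Solving this homogeneous linear system for the smallest-integer solution (first nonzero entry positive) gives (2, 1, -3, -1).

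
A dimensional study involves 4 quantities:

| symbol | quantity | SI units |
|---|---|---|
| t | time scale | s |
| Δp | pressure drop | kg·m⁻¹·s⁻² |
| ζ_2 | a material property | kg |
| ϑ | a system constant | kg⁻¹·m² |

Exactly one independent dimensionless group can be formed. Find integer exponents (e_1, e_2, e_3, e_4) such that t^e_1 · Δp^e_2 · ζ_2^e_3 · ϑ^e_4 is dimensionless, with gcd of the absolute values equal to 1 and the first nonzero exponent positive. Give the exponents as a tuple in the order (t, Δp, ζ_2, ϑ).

M: e_1·(0) + e_2·(1) + e_3·(1) + e_4·(-1) = 0
L: e_1·(0) + e_2·(-1) + e_3·(0) + e_4·(2) = 0
T: e_1·(1) + e_2·(-2) + e_3·(0) + e_4·(0) = 0
Solving this homogeneous linear system for the smallest-integer solution (first nonzero entry positive) gives (4, 2, -1, 1).

(4, 2, -1, 1)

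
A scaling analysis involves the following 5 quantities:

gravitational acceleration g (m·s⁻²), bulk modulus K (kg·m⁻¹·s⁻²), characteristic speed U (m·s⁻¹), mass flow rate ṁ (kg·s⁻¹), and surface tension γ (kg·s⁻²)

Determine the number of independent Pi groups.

2

There are 5 variables and 3 base dimensions (M, L, T).
The dimension matrix has rank 3.
Independent dimensionless groups: 5 − 3 = 2.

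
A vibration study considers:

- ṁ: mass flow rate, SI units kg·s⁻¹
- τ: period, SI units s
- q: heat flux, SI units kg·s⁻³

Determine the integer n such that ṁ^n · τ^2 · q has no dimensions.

Balance the M exponent: (1)·n from ṁ, plus 2·(0) + (1) = 1 from the rest, must sum to zero.
n + 1 = 0, so n = -1.

-1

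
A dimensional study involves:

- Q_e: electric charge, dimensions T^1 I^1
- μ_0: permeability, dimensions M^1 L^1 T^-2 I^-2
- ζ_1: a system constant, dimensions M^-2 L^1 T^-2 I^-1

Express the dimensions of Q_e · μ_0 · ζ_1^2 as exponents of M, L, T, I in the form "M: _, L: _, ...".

M: -3, L: 3, T: -5, I: -3

Collect each base-dimension exponent across the product:
  M: (0) + (1) + 2·(-2) = -3
  L: (0) + (1) + 2·(1) = 3
  T: (1) + (-2) + 2·(-2) = -5
  I: (1) + (-2) + 2·(-1) = -3
So the dimensions are [M⁻³ L³ T⁻⁵ I⁻³].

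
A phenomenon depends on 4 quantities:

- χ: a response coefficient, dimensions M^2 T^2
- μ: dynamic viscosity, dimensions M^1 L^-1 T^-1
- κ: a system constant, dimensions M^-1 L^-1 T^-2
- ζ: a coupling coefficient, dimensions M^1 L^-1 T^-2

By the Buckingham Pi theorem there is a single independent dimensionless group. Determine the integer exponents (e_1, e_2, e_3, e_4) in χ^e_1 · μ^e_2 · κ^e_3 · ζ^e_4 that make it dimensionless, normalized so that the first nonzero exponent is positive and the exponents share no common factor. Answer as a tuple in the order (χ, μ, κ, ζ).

(1, -2, 1, 1)

M: e_1·(2) + e_2·(1) + e_3·(-1) + e_4·(1) = 0
L: e_1·(0) + e_2·(-1) + e_3·(-1) + e_4·(-1) = 0
T: e_1·(2) + e_2·(-1) + e_3·(-2) + e_4·(-2) = 0
Solving this homogeneous linear system for the smallest-integer solution (first nonzero entry positive) gives (1, -2, 1, 1).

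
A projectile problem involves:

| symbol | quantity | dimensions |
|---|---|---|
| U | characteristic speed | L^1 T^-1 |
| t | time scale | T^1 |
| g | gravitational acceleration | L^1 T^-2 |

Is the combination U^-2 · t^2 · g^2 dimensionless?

Sum the exponent of each base dimension across the product:
  L: −2·[U]_L + 2·[t]_L + 2·[g]_L = −2·(1) + 2·(0) + 2·(1) = 0
  T: −2·[U]_T + 2·[t]_T + 2·[g]_T = −2·(-1) + 2·(1) + 2·(-2) = 0
All base exponents vanish — dimensionless.

yes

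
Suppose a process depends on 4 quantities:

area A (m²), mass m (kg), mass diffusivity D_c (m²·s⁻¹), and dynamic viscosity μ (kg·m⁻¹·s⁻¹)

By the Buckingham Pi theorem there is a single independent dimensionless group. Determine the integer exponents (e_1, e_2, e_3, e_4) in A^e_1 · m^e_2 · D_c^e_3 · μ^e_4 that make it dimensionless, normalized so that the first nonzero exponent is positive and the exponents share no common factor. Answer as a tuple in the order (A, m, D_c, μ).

(3, -2, -2, 2)

M: e_1·(0) + e_2·(1) + e_3·(0) + e_4·(1) = 0
L: e_1·(2) + e_2·(0) + e_3·(2) + e_4·(-1) = 0
T: e_1·(0) + e_2·(0) + e_3·(-1) + e_4·(-1) = 0
Solving this homogeneous linear system for the smallest-integer solution (first nonzero entry positive) gives (3, -2, -2, 2).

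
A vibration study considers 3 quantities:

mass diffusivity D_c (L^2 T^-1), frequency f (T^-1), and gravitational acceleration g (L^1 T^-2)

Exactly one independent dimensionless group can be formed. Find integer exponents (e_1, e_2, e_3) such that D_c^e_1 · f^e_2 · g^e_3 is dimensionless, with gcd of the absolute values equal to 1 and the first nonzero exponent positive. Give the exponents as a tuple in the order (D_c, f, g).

(1, 3, -2)

L: e_1·(2) + e_2·(0) + e_3·(1) = 0
T: e_1·(-1) + e_2·(-1) + e_3·(-2) = 0
Solving this homogeneous linear system for the smallest-integer solution (first nonzero entry positive) gives (1, 3, -2).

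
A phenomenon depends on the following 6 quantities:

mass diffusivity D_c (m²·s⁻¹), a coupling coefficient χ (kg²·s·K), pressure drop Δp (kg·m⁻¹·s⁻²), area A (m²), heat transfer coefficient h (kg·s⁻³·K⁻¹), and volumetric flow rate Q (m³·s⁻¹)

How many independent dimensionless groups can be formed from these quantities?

2

There are 6 variables and 4 base dimensions (M, L, T, Θ).
The dimension matrix has rank 4.
Independent dimensionless groups: 6 − 4 = 2.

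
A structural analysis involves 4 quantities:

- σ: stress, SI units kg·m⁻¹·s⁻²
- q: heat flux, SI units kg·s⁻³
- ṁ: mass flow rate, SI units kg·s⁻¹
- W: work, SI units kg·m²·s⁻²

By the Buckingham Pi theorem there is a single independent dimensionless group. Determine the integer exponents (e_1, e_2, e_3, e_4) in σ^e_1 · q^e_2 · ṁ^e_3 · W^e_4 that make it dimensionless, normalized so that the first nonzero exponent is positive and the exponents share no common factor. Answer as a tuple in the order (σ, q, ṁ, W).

(4, -3, -3, 2)

M: e_1·(1) + e_2·(1) + e_3·(1) + e_4·(1) = 0
L: e_1·(-1) + e_2·(0) + e_3·(0) + e_4·(2) = 0
T: e_1·(-2) + e_2·(-3) + e_3·(-1) + e_4·(-2) = 0
Solving this homogeneous linear system for the smallest-integer solution (first nonzero entry positive) gives (4, -3, -3, 2).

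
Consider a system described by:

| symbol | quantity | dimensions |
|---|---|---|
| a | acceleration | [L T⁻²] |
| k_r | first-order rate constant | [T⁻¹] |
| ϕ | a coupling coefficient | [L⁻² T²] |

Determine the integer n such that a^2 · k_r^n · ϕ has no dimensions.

Balance the T exponent: (-1)·n from k_r, plus 2·(-2) + (2) = -2 from the rest, must sum to zero.
−n − 2 = 0, so n = -2.

-2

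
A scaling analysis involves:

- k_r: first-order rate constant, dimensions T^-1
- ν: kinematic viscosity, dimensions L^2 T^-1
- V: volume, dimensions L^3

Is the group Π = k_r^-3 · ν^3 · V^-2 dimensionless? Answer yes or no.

yes

Sum the exponent of each base dimension across the product:
  L: −3·[k_r]_L + 3·[ν]_L − 2·[V]_L = −3·(0) + 3·(2) − 2·(3) = 0
  T: −3·[k_r]_T + 3·[ν]_T − 2·[V]_T = −3·(-1) + 3·(-1) − 2·(0) = 0
All base exponents vanish — dimensionless.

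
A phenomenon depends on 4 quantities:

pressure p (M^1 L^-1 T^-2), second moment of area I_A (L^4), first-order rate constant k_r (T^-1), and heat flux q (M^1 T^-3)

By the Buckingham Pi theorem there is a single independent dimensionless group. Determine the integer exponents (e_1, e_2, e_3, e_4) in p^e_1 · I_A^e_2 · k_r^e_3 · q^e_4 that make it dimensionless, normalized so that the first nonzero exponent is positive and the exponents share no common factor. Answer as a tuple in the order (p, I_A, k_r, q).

M: e_1·(1) + e_2·(0) + e_3·(0) + e_4·(1) = 0
L: e_1·(-1) + e_2·(4) + e_3·(0) + e_4·(0) = 0
T: e_1·(-2) + e_2·(0) + e_3·(-1) + e_4·(-3) = 0
Solving this homogeneous linear system for the smallest-integer solution (first nonzero entry positive) gives (4, 1, 4, -4).

(4, 1, 4, -4)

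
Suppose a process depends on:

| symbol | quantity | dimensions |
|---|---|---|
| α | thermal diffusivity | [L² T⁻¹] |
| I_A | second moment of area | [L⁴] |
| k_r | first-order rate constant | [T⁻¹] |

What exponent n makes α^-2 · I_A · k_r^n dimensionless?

Balance the T exponent: (-1)·n from k_r, plus −2·(-1) + (0) = 2 from the rest, must sum to zero.
−n + 2 = 0, so n = 2.

2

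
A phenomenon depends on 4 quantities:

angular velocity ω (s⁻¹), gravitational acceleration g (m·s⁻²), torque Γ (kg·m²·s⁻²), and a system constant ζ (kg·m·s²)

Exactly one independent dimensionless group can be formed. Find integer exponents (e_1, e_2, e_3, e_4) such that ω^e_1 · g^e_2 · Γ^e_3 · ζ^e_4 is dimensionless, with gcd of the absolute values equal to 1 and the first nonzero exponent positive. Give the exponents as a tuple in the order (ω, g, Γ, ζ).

(2, 1, -1, 1)

M: e_1·(0) + e_2·(0) + e_3·(1) + e_4·(1) = 0
L: e_1·(0) + e_2·(1) + e_3·(2) + e_4·(1) = 0
T: e_1·(-1) + e_2·(-2) + e_3·(-2) + e_4·(2) = 0
Solving this homogeneous linear system for the smallest-integer solution (first nonzero entry positive) gives (2, 1, -1, 1).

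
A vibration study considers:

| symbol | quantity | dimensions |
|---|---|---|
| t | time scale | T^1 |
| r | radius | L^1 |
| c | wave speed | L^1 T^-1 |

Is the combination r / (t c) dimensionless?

Sum the exponent of each base dimension across the product:
  L: −[t]_L + [r]_L − [c]_L = −(0) + (1) − (1) = 0
  T: −[t]_T + [r]_T − [c]_T = −(1) + (0) − (-1) = 0
All base exponents vanish — dimensionless.

yes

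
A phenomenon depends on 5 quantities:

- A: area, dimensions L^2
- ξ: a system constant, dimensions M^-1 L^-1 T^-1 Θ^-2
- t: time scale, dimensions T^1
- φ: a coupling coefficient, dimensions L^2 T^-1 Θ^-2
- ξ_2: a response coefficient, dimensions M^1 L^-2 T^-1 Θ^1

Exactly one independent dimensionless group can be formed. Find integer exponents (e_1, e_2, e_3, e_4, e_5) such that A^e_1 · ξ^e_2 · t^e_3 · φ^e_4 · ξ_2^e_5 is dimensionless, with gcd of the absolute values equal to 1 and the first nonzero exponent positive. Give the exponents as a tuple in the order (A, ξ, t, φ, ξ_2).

(4, 2, 3, -1, 2)

M: e_1·(0) + e_2·(-1) + e_3·(0) + e_4·(0) + e_5·(1) = 0
L: e_1·(2) + e_2·(-1) + e_3·(0) + e_4·(2) + e_5·(-2) = 0
T: e_1·(0) + e_2·(-1) + e_3·(1) + e_4·(-1) + e_5·(-1) = 0
Θ: e_1·(0) + e_2·(-2) + e_3·(0) + e_4·(-2) + e_5·(1) = 0
Solving this homogeneous linear system for the smallest-integer solution (first nonzero entry positive) gives (4, 2, 3, -1, 2).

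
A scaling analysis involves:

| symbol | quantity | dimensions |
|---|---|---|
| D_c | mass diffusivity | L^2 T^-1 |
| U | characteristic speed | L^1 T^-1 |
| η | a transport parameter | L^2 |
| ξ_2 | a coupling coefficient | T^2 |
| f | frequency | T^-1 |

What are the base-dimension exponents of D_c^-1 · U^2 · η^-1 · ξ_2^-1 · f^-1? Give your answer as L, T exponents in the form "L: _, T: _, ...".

Collect each base-dimension exponent across the product:
  L: −(2) + 2·(1) − (2) − (0) − (0) = -2
  T: −(-1) + 2·(-1) − (0) − (2) − (-1) = -2
So the dimensions are [L⁻² T⁻²].

L: -2, T: -2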